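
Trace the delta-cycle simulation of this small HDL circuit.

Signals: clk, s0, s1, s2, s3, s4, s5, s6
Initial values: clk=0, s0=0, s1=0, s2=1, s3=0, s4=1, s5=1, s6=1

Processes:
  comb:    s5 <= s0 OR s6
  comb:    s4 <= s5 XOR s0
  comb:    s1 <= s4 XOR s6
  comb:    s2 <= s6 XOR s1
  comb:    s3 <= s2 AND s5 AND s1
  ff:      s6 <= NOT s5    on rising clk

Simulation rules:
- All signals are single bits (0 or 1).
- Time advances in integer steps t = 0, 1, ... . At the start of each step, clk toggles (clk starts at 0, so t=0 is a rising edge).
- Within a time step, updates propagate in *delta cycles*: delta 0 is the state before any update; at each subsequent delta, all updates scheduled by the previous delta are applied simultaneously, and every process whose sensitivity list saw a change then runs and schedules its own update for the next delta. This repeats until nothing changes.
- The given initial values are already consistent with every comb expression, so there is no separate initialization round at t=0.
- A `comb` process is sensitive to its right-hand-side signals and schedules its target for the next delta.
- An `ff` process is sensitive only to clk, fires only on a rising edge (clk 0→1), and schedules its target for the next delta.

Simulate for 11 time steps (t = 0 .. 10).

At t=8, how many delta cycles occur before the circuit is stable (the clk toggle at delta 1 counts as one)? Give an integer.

6

[bits: clk,s0,s1,s4,s3,s2,s6,s5]
t=0: Δ0=00010111 Δ1=10010111 Δ2=10010101 Δ3=10110000 Δ4=10100100 Δ5=10000100 Δ6=10000000 | 6Δ
t=1: Δ0=10000000 Δ1=00000000 | 1Δ
t=2: Δ0=00000000 Δ1=10000000 Δ2=10000010 Δ3=10100111 Δ4=10111011 Δ5=10010011 Δ6=10010111 | 6Δ
t=3: Δ0=10010111 Δ1=00010111 | 1Δ
t=4: Δ0=00010111 Δ1=10010111 Δ2=10010101 Δ3=10110000 Δ4=10100100 Δ5=10000100 Δ6=10000000 | 6Δ
t=5: Δ0=10000000 Δ1=00000000 | 1Δ
t=6: Δ0=00000000 Δ1=10000000 Δ2=10000010 Δ3=10100111 Δ4=10111011 Δ5=10010011 Δ6=10010111 | 6Δ
t=7: Δ0=10010111 Δ1=00010111 | 1Δ
t=8: Δ0=00010111 Δ1=10010111 Δ2=10010101 Δ3=10110000 Δ4=10100100 Δ5=10000100 Δ6=10000000 | 6Δ
t=9: Δ0=10000000 Δ1=00000000 | 1Δ
t=10: Δ0=00000000 Δ1=10000000 Δ2=10000010 Δ3=10100111 Δ4=10111011 Δ5=10010011 Δ6=10010111 | 6Δ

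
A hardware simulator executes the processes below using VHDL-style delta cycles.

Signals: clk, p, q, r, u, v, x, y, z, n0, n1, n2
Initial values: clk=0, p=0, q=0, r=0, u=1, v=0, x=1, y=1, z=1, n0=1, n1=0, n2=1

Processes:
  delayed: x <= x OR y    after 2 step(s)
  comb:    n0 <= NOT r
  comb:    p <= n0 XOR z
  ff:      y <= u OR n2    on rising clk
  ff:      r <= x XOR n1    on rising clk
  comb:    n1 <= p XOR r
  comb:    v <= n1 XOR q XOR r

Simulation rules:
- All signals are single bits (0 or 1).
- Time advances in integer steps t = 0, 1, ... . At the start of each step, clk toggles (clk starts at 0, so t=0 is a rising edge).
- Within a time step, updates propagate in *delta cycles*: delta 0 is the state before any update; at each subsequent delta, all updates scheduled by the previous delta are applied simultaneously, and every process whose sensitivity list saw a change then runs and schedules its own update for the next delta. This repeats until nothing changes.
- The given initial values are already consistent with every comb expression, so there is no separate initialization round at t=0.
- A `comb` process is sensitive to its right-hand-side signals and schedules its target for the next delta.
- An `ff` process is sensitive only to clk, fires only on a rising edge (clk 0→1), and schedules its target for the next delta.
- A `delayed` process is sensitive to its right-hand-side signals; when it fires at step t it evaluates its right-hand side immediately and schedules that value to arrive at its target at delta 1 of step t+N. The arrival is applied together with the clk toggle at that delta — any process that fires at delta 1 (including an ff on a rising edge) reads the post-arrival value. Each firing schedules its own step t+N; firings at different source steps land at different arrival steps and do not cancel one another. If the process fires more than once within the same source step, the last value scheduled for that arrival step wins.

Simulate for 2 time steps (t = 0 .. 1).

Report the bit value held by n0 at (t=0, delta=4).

[bits: y,q,z,clk,n1,u,r,n2,n0,p,v,x]
t=0: Δ0=101001011001 Δ1=101101011001 Δ2=101101111001 Δ3=101111110011 Δ4=101111110101 Δ5=101101110101 Δ6=101101110111 | 6Δ
t=1: Δ0=101101110111 Δ1=101001110111 | 1Δ

0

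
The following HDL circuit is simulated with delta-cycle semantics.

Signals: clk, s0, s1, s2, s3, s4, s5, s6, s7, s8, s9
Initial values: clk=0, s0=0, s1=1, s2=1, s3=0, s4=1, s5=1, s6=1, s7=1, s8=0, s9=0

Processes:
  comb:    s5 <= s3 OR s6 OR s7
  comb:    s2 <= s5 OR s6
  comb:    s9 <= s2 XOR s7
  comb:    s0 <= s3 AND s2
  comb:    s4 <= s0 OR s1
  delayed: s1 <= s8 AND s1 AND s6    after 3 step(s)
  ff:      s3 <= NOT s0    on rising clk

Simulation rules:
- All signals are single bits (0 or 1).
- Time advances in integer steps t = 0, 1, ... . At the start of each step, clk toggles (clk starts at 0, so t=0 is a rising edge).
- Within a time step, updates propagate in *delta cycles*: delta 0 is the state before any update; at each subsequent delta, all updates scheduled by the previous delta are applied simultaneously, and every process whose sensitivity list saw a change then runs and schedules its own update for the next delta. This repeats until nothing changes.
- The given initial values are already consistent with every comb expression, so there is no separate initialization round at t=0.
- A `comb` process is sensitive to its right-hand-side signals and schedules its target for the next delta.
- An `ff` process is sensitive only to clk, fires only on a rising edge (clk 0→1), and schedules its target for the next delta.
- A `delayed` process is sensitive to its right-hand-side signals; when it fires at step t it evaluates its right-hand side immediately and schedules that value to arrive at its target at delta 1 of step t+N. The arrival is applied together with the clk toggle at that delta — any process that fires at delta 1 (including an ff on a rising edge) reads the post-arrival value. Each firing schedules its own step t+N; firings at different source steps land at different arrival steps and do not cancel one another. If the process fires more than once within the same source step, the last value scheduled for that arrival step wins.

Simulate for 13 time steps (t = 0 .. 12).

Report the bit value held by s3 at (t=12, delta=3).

t0.Δ0 s5=1 clk=0 s3=0 s8=0 s6=1 s2=1 s7=1 s4=1 s9=0 s0=0 s1=1
t0.Δ1 s5=1 clk=1 s3=0 s8=0 s6=1 s2=1 s7=1 s4=1 s9=0 s0=0 s1=1
t0.Δ2 s5=1 clk=1 s3=1 s8=0 s6=1 s2=1 s7=1 s4=1 s9=0 s0=0 s1=1
t0.Δ3 s5=1 clk=1 s3=1 s8=0 s6=1 s2=1 s7=1 s4=1 s9=0 s0=1 s1=1
t1.Δ0 s5=1 clk=1 s3=1 s8=0 s6=1 s2=1 s7=1 s4=1 s9=0 s0=1 s1=1
t1.Δ1 s5=1 clk=0 s3=1 s8=0 s6=1 s2=1 s7=1 s4=1 s9=0 s0=1 s1=1
t2.Δ0 s5=1 clk=0 s3=1 s8=0 s6=1 s2=1 s7=1 s4=1 s9=0 s0=1 s1=1
t2.Δ1 s5=1 clk=1 s3=1 s8=0 s6=1 s2=1 s7=1 s4=1 s9=0 s0=1 s1=1
t2.Δ2 s5=1 clk=1 s3=0 s8=0 s6=1 s2=1 s7=1 s4=1 s9=0 s0=1 s1=1
t2.Δ3 s5=1 clk=1 s3=0 s8=0 s6=1 s2=1 s7=1 s4=1 s9=0 s0=0 s1=1
t3.Δ0 s5=1 clk=1 s3=0 s8=0 s6=1 s2=1 s7=1 s4=1 s9=0 s0=0 s1=1
t3.Δ1 s5=1 clk=0 s3=0 s8=0 s6=1 s2=1 s7=1 s4=1 s9=0 s0=0 s1=1
t4.Δ0 s5=1 clk=0 s3=0 s8=0 s6=1 s2=1 s7=1 s4=1 s9=0 s0=0 s1=1
t4.Δ1 s5=1 clk=1 s3=0 s8=0 s6=1 s2=1 s7=1 s4=1 s9=0 s0=0 s1=1
t4.Δ2 s5=1 clk=1 s3=1 s8=0 s6=1 s2=1 s7=1 s4=1 s9=0 s0=0 s1=1
t4.Δ3 s5=1 clk=1 s3=1 s8=0 s6=1 s2=1 s7=1 s4=1 s9=0 s0=1 s1=1
t5.Δ0 s5=1 clk=1 s3=1 s8=0 s6=1 s2=1 s7=1 s4=1 s9=0 s0=1 s1=1
t5.Δ1 s5=1 clk=0 s3=1 s8=0 s6=1 s2=1 s7=1 s4=1 s9=0 s0=1 s1=1
t6.Δ0 s5=1 clk=0 s3=1 s8=0 s6=1 s2=1 s7=1 s4=1 s9=0 s0=1 s1=1
t6.Δ1 s5=1 clk=1 s3=1 s8=0 s6=1 s2=1 s7=1 s4=1 s9=0 s0=1 s1=1
t6.Δ2 s5=1 clk=1 s3=0 s8=0 s6=1 s2=1 s7=1 s4=1 s9=0 s0=1 s1=1
t6.Δ3 s5=1 clk=1 s3=0 s8=0 s6=1 s2=1 s7=1 s4=1 s9=0 s0=0 s1=1
t7.Δ0 s5=1 clk=1 s3=0 s8=0 s6=1 s2=1 s7=1 s4=1 s9=0 s0=0 s1=1
t7.Δ1 s5=1 clk=0 s3=0 s8=0 s6=1 s2=1 s7=1 s4=1 s9=0 s0=0 s1=1
t8.Δ0 s5=1 clk=0 s3=0 s8=0 s6=1 s2=1 s7=1 s4=1 s9=0 s0=0 s1=1
t8.Δ1 s5=1 clk=1 s3=0 s8=0 s6=1 s2=1 s7=1 s4=1 s9=0 s0=0 s1=1
t8.Δ2 s5=1 clk=1 s3=1 s8=0 s6=1 s2=1 s7=1 s4=1 s9=0 s0=0 s1=1
t8.Δ3 s5=1 clk=1 s3=1 s8=0 s6=1 s2=1 s7=1 s4=1 s9=0 s0=1 s1=1
t9.Δ0 s5=1 clk=1 s3=1 s8=0 s6=1 s2=1 s7=1 s4=1 s9=0 s0=1 s1=1
t9.Δ1 s5=1 clk=0 s3=1 s8=0 s6=1 s2=1 s7=1 s4=1 s9=0 s0=1 s1=1
t10.Δ0 s5=1 clk=0 s3=1 s8=0 s6=1 s2=1 s7=1 s4=1 s9=0 s0=1 s1=1
t10.Δ1 s5=1 clk=1 s3=1 s8=0 s6=1 s2=1 s7=1 s4=1 s9=0 s0=1 s1=1
t10.Δ2 s5=1 clk=1 s3=0 s8=0 s6=1 s2=1 s7=1 s4=1 s9=0 s0=1 s1=1
t10.Δ3 s5=1 clk=1 s3=0 s8=0 s6=1 s2=1 s7=1 s4=1 s9=0 s0=0 s1=1
t11.Δ0 s5=1 clk=1 s3=0 s8=0 s6=1 s2=1 s7=1 s4=1 s9=0 s0=0 s1=1
t11.Δ1 s5=1 clk=0 s3=0 s8=0 s6=1 s2=1 s7=1 s4=1 s9=0 s0=0 s1=1
t12.Δ0 s5=1 clk=0 s3=0 s8=0 s6=1 s2=1 s7=1 s4=1 s9=0 s0=0 s1=1
t12.Δ1 s5=1 clk=1 s3=0 s8=0 s6=1 s2=1 s7=1 s4=1 s9=0 s0=0 s1=1
t12.Δ2 s5=1 clk=1 s3=1 s8=0 s6=1 s2=1 s7=1 s4=1 s9=0 s0=0 s1=1
t12.Δ3 s5=1 clk=1 s3=1 s8=0 s6=1 s2=1 s7=1 s4=1 s9=0 s0=1 s1=1

1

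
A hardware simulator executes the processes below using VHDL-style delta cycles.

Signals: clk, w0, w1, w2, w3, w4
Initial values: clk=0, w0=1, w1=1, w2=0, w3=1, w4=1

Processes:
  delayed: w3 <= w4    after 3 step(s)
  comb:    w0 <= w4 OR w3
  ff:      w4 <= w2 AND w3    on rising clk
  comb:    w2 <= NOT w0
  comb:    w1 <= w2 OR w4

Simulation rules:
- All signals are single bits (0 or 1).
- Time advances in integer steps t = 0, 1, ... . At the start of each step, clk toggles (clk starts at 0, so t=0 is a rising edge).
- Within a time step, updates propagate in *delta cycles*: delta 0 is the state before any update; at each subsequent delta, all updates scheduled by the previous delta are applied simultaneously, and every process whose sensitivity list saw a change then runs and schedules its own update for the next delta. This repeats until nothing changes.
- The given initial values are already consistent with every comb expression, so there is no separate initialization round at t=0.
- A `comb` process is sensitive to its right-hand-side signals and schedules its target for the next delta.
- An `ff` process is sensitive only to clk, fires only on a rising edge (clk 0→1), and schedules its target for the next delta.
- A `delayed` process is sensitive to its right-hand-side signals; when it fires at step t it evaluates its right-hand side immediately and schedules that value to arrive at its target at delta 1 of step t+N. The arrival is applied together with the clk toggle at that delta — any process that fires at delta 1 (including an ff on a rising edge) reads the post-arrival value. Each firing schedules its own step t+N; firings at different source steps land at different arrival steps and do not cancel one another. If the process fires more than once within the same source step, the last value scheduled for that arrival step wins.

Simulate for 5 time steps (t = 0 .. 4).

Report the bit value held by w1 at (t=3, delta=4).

1

t=0 Δ0: w0=1 clk=0 w3=1 w4=1 w1=1 w2=0
  Δ1: clk:0→1
  Δ2: w4:1→0
  Δ3: w1:1→0
  (3Δ to stable)
t=1 Δ0: w0=1 clk=1 w3=1 w4=0 w1=0 w2=0
  Δ1: clk:1→0
  (1Δ to stable)
t=2 Δ0: w0=1 clk=0 w3=1 w4=0 w1=0 w2=0
  Δ1: clk:0→1
  (1Δ to stable)
t=3 Δ0: w0=1 clk=1 w3=1 w4=0 w1=0 w2=0
  Δ1: clk:1→0, w3:1→0
  Δ2: w0:1→0
  Δ3: w2:0→1
  Δ4: w1:0→1
  (4Δ to stable)
t=4 Δ0: w0=0 clk=0 w3=0 w4=0 w1=1 w2=1
  Δ1: clk:0→1
  (1Δ to stable)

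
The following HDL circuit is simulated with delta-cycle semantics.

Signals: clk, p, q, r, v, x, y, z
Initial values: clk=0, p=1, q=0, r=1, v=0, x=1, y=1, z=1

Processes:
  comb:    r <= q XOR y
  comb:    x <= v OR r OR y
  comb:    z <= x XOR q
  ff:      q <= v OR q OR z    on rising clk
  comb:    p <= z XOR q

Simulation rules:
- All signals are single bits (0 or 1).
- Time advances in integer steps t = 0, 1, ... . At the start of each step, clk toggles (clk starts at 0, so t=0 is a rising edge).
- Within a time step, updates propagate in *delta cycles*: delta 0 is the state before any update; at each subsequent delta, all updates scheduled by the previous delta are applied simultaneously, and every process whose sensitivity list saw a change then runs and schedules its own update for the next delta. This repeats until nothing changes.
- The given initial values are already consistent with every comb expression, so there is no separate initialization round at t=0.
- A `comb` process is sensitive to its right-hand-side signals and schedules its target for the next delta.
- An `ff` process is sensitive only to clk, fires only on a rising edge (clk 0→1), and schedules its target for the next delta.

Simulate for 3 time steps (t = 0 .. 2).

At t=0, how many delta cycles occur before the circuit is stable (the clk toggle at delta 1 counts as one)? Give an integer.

t=0 Δ0: z=1 p=1 clk=0 y=1 r=1 v=0 q=0 x=1
  Δ1: clk:0→1
  Δ2: q:0→1
  Δ3: z:1→0, p:1→0, r:1→0
  Δ4: p:0→1
  (4Δ to stable)
t=1 Δ0: z=0 p=1 clk=1 y=1 r=0 v=0 q=1 x=1
  Δ1: clk:1→0
  (1Δ to stable)
t=2 Δ0: z=0 p=1 clk=0 y=1 r=0 v=0 q=1 x=1
  Δ1: clk:0→1
  (1Δ to stable)

4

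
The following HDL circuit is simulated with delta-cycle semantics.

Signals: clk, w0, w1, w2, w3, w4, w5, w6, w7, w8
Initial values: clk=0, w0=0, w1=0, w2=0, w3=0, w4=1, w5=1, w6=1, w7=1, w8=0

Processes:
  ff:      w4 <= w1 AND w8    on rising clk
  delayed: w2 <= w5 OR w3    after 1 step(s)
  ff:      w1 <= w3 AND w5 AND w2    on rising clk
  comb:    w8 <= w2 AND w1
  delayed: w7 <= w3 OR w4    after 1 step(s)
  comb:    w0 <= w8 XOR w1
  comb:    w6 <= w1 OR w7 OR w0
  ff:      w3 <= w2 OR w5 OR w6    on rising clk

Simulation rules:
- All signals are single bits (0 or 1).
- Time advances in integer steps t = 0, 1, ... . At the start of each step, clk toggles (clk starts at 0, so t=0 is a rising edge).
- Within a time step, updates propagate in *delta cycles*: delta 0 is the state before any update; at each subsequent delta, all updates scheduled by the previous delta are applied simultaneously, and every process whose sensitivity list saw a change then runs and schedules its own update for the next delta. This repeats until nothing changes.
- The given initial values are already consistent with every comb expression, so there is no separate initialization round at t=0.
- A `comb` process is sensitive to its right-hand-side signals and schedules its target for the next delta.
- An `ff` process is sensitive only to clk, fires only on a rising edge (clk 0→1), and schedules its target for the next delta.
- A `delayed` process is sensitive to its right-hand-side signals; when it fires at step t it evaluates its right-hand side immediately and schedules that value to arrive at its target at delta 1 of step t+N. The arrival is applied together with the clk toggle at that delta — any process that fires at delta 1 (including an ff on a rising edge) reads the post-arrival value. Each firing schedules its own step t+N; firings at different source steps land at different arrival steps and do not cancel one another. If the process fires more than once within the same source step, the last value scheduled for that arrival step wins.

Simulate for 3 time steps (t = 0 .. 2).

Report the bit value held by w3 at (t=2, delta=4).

t=0 Δ0: w0=0 w1=0 w8=0 w4=1 w5=1 w6=1 w7=1 w2=0 clk=0 w3=0
  Δ1: clk:0→1
  Δ2: w4:1→0, w3:0→1
  (2Δ to stable)
t=1 Δ0: w0=0 w1=0 w8=0 w4=0 w5=1 w6=1 w7=1 w2=0 clk=1 w3=1
  Δ1: w2:0→1, clk:1→0
  (1Δ to stable)
t=2 Δ0: w0=0 w1=0 w8=0 w4=0 w5=1 w6=1 w7=1 w2=1 clk=0 w3=1
  Δ1: clk:0→1
  Δ2: w1:0→1
  Δ3: w0:0→1, w8:0→1
  Δ4: w0:1→0
  (4Δ to stable)

1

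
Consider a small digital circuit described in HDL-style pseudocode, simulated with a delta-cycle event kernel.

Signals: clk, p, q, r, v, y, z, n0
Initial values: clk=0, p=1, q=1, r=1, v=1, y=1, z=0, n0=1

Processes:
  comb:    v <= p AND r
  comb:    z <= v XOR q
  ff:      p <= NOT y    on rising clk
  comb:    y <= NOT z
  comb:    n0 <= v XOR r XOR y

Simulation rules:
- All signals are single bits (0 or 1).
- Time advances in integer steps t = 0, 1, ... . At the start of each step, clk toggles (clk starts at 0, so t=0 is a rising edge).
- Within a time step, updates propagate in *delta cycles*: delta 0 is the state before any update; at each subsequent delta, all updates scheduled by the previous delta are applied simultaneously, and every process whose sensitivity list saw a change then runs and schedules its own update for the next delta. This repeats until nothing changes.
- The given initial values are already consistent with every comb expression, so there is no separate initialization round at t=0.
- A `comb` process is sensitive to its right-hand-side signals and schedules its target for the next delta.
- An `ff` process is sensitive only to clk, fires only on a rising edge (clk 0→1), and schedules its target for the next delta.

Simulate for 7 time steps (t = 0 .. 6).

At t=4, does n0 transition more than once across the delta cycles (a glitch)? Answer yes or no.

yes

t=0 Δ0: v=1 r=1 clk=0 n0=1 q=1 y=1 p=1 z=0
  Δ1: clk:0→1
  Δ2: p:1→0
  Δ3: v:1→0
  Δ4: n0:1→0, z:0→1
  Δ5: y:1→0
  Δ6: n0:0→1
  (6Δ to stable)
t=1 Δ0: v=0 r=1 clk=1 n0=1 q=1 y=0 p=0 z=1
  Δ1: clk:1→0
  (1Δ to stable)
t=2 Δ0: v=0 r=1 clk=0 n0=1 q=1 y=0 p=0 z=1
  Δ1: clk:0→1
  Δ2: p:0→1
  Δ3: v:0→1
  Δ4: n0:1→0, z:1→0
  Δ5: y:0→1
  Δ6: n0:0→1
  (6Δ to stable)
t=3 Δ0: v=1 r=1 clk=1 n0=1 q=1 y=1 p=1 z=0
  Δ1: clk:1→0
  (1Δ to stable)
t=4 Δ0: v=1 r=1 clk=0 n0=1 q=1 y=1 p=1 z=0
  Δ1: clk:0→1
  Δ2: p:1→0
  Δ3: v:1→0
  Δ4: n0:1→0, z:0→1
  Δ5: y:1→0
  Δ6: n0:0→1
  (6Δ to stable)
t=5 Δ0: v=0 r=1 clk=1 n0=1 q=1 y=0 p=0 z=1
  Δ1: clk:1→0
  (1Δ to stable)
t=6 Δ0: v=0 r=1 clk=0 n0=1 q=1 y=0 p=0 z=1
  Δ1: clk:0→1
  Δ2: p:0→1
  Δ3: v:0→1
  Δ4: n0:1→0, z:1→0
  Δ5: y:0→1
  Δ6: n0:0→1
  (6Δ to stable)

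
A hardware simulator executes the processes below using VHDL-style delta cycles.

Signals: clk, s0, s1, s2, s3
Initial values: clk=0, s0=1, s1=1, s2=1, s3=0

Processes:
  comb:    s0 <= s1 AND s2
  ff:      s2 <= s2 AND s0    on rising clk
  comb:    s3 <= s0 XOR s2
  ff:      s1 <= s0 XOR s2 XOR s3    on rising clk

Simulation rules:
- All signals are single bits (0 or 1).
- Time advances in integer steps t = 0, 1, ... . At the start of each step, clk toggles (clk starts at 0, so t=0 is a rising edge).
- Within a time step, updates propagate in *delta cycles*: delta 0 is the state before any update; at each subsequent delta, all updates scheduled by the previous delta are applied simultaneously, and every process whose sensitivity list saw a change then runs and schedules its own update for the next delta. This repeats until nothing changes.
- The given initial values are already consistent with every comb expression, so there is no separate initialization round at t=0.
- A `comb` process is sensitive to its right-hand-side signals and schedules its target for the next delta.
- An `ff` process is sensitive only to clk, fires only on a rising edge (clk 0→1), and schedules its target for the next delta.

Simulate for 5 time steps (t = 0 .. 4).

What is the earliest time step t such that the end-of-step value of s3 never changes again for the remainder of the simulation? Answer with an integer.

2

t=0 Δ0: s1=1 clk=0 s3=0 s2=1 s0=1
  Δ1: clk:0→1
  Δ2: s1:1→0
  Δ3: s0:1→0
  Δ4: s3:0→1
  (4Δ to stable)
t=1 Δ0: s1=0 clk=1 s3=1 s2=1 s0=0
  Δ1: clk:1→0
  (1Δ to stable)
t=2 Δ0: s1=0 clk=0 s3=1 s2=1 s0=0
  Δ1: clk:0→1
  Δ2: s2:1→0
  Δ3: s3:1→0
  (3Δ to stable)
t=3 Δ0: s1=0 clk=1 s3=0 s2=0 s0=0
  Δ1: clk:1→0
  (1Δ to stable)
t=4 Δ0: s1=0 clk=0 s3=0 s2=0 s0=0
  Δ1: clk:0→1
  (1Δ to stable)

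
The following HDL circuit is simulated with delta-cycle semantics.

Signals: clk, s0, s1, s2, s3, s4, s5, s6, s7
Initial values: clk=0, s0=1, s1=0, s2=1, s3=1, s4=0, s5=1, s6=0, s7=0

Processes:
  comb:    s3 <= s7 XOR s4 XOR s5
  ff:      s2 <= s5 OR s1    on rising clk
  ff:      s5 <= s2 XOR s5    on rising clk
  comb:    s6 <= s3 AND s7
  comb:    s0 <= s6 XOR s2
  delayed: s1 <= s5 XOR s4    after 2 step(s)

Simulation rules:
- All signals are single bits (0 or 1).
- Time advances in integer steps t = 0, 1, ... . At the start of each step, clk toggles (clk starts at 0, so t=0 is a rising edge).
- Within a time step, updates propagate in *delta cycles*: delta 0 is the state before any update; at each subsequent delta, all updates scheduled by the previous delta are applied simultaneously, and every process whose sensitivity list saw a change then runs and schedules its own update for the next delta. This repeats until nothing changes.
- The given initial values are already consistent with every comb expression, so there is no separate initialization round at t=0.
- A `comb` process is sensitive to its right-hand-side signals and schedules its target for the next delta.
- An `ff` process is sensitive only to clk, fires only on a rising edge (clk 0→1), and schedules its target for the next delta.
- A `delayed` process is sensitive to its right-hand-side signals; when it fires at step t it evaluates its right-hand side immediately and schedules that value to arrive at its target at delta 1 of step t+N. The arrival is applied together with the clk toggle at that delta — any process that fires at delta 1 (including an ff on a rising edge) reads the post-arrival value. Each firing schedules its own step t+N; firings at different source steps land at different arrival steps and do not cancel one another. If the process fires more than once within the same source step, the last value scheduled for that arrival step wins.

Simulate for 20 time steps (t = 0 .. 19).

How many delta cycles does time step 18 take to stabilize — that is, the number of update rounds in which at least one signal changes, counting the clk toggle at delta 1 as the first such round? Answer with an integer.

t0.Δ0 s4=0 s5=1 s3=1 s7=0 clk=0 s6=0 s0=1 s2=1 s1=0
t0.Δ1 s4=0 s5=1 s3=1 s7=0 clk=1 s6=0 s0=1 s2=1 s1=0
t0.Δ2 s4=0 s5=0 s3=1 s7=0 clk=1 s6=0 s0=1 s2=1 s1=0
t0.Δ3 s4=0 s5=0 s3=0 s7=0 clk=1 s6=0 s0=1 s2=1 s1=0
t1.Δ0 s4=0 s5=0 s3=0 s7=0 clk=1 s6=0 s0=1 s2=1 s1=0
t1.Δ1 s4=0 s5=0 s3=0 s7=0 clk=0 s6=0 s0=1 s2=1 s1=0
t2.Δ0 s4=0 s5=0 s3=0 s7=0 clk=0 s6=0 s0=1 s2=1 s1=0
t2.Δ1 s4=0 s5=0 s3=0 s7=0 clk=1 s6=0 s0=1 s2=1 s1=0
t2.Δ2 s4=0 s5=1 s3=0 s7=0 clk=1 s6=0 s0=1 s2=0 s1=0
t2.Δ3 s4=0 s5=1 s3=1 s7=0 clk=1 s6=0 s0=0 s2=0 s1=0
t3.Δ0 s4=0 s5=1 s3=1 s7=0 clk=1 s6=0 s0=0 s2=0 s1=0
t3.Δ1 s4=0 s5=1 s3=1 s7=0 clk=0 s6=0 s0=0 s2=0 s1=0
t4.Δ0 s4=0 s5=1 s3=1 s7=0 clk=0 s6=0 s0=0 s2=0 s1=0
t4.Δ1 s4=0 s5=1 s3=1 s7=0 clk=1 s6=0 s0=0 s2=0 s1=1
t4.Δ2 s4=0 s5=1 s3=1 s7=0 clk=1 s6=0 s0=0 s2=1 s1=1
t4.Δ3 s4=0 s5=1 s3=1 s7=0 clk=1 s6=0 s0=1 s2=1 s1=1
t5.Δ0 s4=0 s5=1 s3=1 s7=0 clk=1 s6=0 s0=1 s2=1 s1=1
t5.Δ1 s4=0 s5=1 s3=1 s7=0 clk=0 s6=0 s0=1 s2=1 s1=1
t6.Δ0 s4=0 s5=1 s3=1 s7=0 clk=0 s6=0 s0=1 s2=1 s1=1
t6.Δ1 s4=0 s5=1 s3=1 s7=0 clk=1 s6=0 s0=1 s2=1 s1=1
t6.Δ2 s4=0 s5=0 s3=1 s7=0 clk=1 s6=0 s0=1 s2=1 s1=1
t6.Δ3 s4=0 s5=0 s3=0 s7=0 clk=1 s6=0 s0=1 s2=1 s1=1
t7.Δ0 s4=0 s5=0 s3=0 s7=0 clk=1 s6=0 s0=1 s2=1 s1=1
t7.Δ1 s4=0 s5=0 s3=0 s7=0 clk=0 s6=0 s0=1 s2=1 s1=1
t8.Δ0 s4=0 s5=0 s3=0 s7=0 clk=0 s6=0 s0=1 s2=1 s1=1
t8.Δ1 s4=0 s5=0 s3=0 s7=0 clk=1 s6=0 s0=1 s2=1 s1=0
t8.Δ2 s4=0 s5=1 s3=0 s7=0 clk=1 s6=0 s0=1 s2=0 s1=0
t8.Δ3 s4=0 s5=1 s3=1 s7=0 clk=1 s6=0 s0=0 s2=0 s1=0
t9.Δ0 s4=0 s5=1 s3=1 s7=0 clk=1 s6=0 s0=0 s2=0 s1=0
t9.Δ1 s4=0 s5=1 s3=1 s7=0 clk=0 s6=0 s0=0 s2=0 s1=0
t10.Δ0 s4=0 s5=1 s3=1 s7=0 clk=0 s6=0 s0=0 s2=0 s1=0
t10.Δ1 s4=0 s5=1 s3=1 s7=0 clk=1 s6=0 s0=0 s2=0 s1=1
t10.Δ2 s4=0 s5=1 s3=1 s7=0 clk=1 s6=0 s0=0 s2=1 s1=1
t10.Δ3 s4=0 s5=1 s3=1 s7=0 clk=1 s6=0 s0=1 s2=1 s1=1
t11.Δ0 s4=0 s5=1 s3=1 s7=0 clk=1 s6=0 s0=1 s2=1 s1=1
t11.Δ1 s4=0 s5=1 s3=1 s7=0 clk=0 s6=0 s0=1 s2=1 s1=1
t12.Δ0 s4=0 s5=1 s3=1 s7=0 clk=0 s6=0 s0=1 s2=1 s1=1
t12.Δ1 s4=0 s5=1 s3=1 s7=0 clk=1 s6=0 s0=1 s2=1 s1=1
t12.Δ2 s4=0 s5=0 s3=1 s7=0 clk=1 s6=0 s0=1 s2=1 s1=1
t12.Δ3 s4=0 s5=0 s3=0 s7=0 clk=1 s6=0 s0=1 s2=1 s1=1
t13.Δ0 s4=0 s5=0 s3=0 s7=0 clk=1 s6=0 s0=1 s2=1 s1=1
t13.Δ1 s4=0 s5=0 s3=0 s7=0 clk=0 s6=0 s0=1 s2=1 s1=1
t14.Δ0 s4=0 s5=0 s3=0 s7=0 clk=0 s6=0 s0=1 s2=1 s1=1
t14.Δ1 s4=0 s5=0 s3=0 s7=0 clk=1 s6=0 s0=1 s2=1 s1=0
t14.Δ2 s4=0 s5=1 s3=0 s7=0 clk=1 s6=0 s0=1 s2=0 s1=0
t14.Δ3 s4=0 s5=1 s3=1 s7=0 clk=1 s6=0 s0=0 s2=0 s1=0
t15.Δ0 s4=0 s5=1 s3=1 s7=0 clk=1 s6=0 s0=0 s2=0 s1=0
t15.Δ1 s4=0 s5=1 s3=1 s7=0 clk=0 s6=0 s0=0 s2=0 s1=0
t16.Δ0 s4=0 s5=1 s3=1 s7=0 clk=0 s6=0 s0=0 s2=0 s1=0
t16.Δ1 s4=0 s5=1 s3=1 s7=0 clk=1 s6=0 s0=0 s2=0 s1=1
t16.Δ2 s4=0 s5=1 s3=1 s7=0 clk=1 s6=0 s0=0 s2=1 s1=1
t16.Δ3 s4=0 s5=1 s3=1 s7=0 clk=1 s6=0 s0=1 s2=1 s1=1
t17.Δ0 s4=0 s5=1 s3=1 s7=0 clk=1 s6=0 s0=1 s2=1 s1=1
t17.Δ1 s4=0 s5=1 s3=1 s7=0 clk=0 s6=0 s0=1 s2=1 s1=1
t18.Δ0 s4=0 s5=1 s3=1 s7=0 clk=0 s6=0 s0=1 s2=1 s1=1
t18.Δ1 s4=0 s5=1 s3=1 s7=0 clk=1 s6=0 s0=1 s2=1 s1=1
t18.Δ2 s4=0 s5=0 s3=1 s7=0 clk=1 s6=0 s0=1 s2=1 s1=1
t18.Δ3 s4=0 s5=0 s3=0 s7=0 clk=1 s6=0 s0=1 s2=1 s1=1
t19.Δ0 s4=0 s5=0 s3=0 s7=0 clk=1 s6=0 s0=1 s2=1 s1=1
t19.Δ1 s4=0 s5=0 s3=0 s7=0 clk=0 s6=0 s0=1 s2=1 s1=1

3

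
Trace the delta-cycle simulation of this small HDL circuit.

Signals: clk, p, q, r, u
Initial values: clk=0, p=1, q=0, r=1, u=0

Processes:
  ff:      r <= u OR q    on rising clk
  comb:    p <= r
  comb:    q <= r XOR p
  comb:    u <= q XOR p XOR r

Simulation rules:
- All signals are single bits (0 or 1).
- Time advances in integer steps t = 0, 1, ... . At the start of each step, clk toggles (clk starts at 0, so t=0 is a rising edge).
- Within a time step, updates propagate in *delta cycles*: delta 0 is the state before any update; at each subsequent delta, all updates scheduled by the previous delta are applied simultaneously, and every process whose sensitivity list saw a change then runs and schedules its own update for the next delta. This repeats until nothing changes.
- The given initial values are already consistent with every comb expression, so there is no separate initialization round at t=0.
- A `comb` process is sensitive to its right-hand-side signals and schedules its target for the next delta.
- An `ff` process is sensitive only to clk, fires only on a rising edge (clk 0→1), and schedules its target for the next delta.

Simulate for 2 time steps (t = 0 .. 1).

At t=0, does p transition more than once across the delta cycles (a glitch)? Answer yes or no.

[bits: q,clk,p,u,r]
t=0: Δ0=00101 Δ1=01101 Δ2=01100 Δ3=11010 Δ4=01010 Δ5=01000 | 5Δ
t=1: Δ0=01000 Δ1=00000 | 1Δ

no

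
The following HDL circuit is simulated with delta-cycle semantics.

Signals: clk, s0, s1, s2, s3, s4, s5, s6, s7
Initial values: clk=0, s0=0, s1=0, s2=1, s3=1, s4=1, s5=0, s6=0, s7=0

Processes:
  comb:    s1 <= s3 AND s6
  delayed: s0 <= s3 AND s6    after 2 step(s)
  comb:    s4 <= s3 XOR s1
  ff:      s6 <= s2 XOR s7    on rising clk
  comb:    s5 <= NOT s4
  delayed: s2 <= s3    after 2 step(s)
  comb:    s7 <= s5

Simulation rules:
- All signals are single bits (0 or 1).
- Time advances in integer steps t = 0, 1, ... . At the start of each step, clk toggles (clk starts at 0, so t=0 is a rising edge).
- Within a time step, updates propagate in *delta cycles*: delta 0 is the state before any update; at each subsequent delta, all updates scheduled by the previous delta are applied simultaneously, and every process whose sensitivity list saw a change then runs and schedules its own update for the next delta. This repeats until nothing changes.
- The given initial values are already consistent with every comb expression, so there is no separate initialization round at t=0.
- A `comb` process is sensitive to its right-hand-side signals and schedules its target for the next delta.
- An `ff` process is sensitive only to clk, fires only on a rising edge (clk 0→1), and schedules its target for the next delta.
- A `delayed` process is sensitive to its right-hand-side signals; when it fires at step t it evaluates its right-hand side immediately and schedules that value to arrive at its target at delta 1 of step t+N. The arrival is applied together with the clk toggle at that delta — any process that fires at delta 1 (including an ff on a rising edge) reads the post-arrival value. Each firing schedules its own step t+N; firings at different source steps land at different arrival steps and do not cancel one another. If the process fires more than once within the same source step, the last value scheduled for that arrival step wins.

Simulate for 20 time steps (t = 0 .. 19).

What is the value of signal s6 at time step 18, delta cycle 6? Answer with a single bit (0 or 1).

t=0 Δ0: s0=0 s3=1 s6=0 s7=0 s5=0 s4=1 s2=1 clk=0 s1=0
  Δ1: clk:0→1
  Δ2: s6:0→1
  Δ3: s1:0→1
  Δ4: s4:1→0
  Δ5: s5:0→1
  Δ6: s7:0→1
  (6Δ to stable)
t=1 Δ0: s0=0 s3=1 s6=1 s7=1 s5=1 s4=0 s2=1 clk=1 s1=1
  Δ1: clk:1→0
  (1Δ to stable)
t=2 Δ0: s0=0 s3=1 s6=1 s7=1 s5=1 s4=0 s2=1 clk=0 s1=1
  Δ1: s0:0→1, clk:0→1
  Δ2: s6:1→0
  Δ3: s1:1→0
  Δ4: s4:0→1
  Δ5: s5:1→0
  Δ6: s7:1→0
  (6Δ to stable)
t=3 Δ0: s0=1 s3=1 s6=0 s7=0 s5=0 s4=1 s2=1 clk=1 s1=0
  Δ1: clk:1→0
  (1Δ to stable)
t=4 Δ0: s0=1 s3=1 s6=0 s7=0 s5=0 s4=1 s2=1 clk=0 s1=0
  Δ1: s0:1→0, clk:0→1
  Δ2: s6:0→1
  Δ3: s1:0→1
  Δ4: s4:1→0
  Δ5: s5:0→1
  Δ6: s7:0→1
  (6Δ to stable)
t=5 Δ0: s0=0 s3=1 s6=1 s7=1 s5=1 s4=0 s2=1 clk=1 s1=1
  Δ1: clk:1→0
  (1Δ to stable)
t=6 Δ0: s0=0 s3=1 s6=1 s7=1 s5=1 s4=0 s2=1 clk=0 s1=1
  Δ1: s0:0→1, clk:0→1
  Δ2: s6:1→0
  Δ3: s1:1→0
  Δ4: s4:0→1
  Δ5: s5:1→0
  Δ6: s7:1→0
  (6Δ to stable)
t=7 Δ0: s0=1 s3=1 s6=0 s7=0 s5=0 s4=1 s2=1 clk=1 s1=0
  Δ1: clk:1→0
  (1Δ to stable)
t=8 Δ0: s0=1 s3=1 s6=0 s7=0 s5=0 s4=1 s2=1 clk=0 s1=0
  Δ1: s0:1→0, clk:0→1
  Δ2: s6:0→1
  Δ3: s1:0→1
  Δ4: s4:1→0
  Δ5: s5:0→1
  Δ6: s7:0→1
  (6Δ to stable)
t=9 Δ0: s0=0 s3=1 s6=1 s7=1 s5=1 s4=0 s2=1 clk=1 s1=1
  Δ1: clk:1→0
  (1Δ to stable)
t=10 Δ0: s0=0 s3=1 s6=1 s7=1 s5=1 s4=0 s2=1 clk=0 s1=1
  Δ1: s0:0→1, clk:0→1
  Δ2: s6:1→0
  Δ3: s1:1→0
  Δ4: s4:0→1
  Δ5: s5:1→0
  Δ6: s7:1→0
  (6Δ to stable)
t=11 Δ0: s0=1 s3=1 s6=0 s7=0 s5=0 s4=1 s2=1 clk=1 s1=0
  Δ1: clk:1→0
  (1Δ to stable)
t=12 Δ0: s0=1 s3=1 s6=0 s7=0 s5=0 s4=1 s2=1 clk=0 s1=0
  Δ1: s0:1→0, clk:0→1
  Δ2: s6:0→1
  Δ3: s1:0→1
  Δ4: s4:1→0
  Δ5: s5:0→1
  Δ6: s7:0→1
  (6Δ to stable)
t=13 Δ0: s0=0 s3=1 s6=1 s7=1 s5=1 s4=0 s2=1 clk=1 s1=1
  Δ1: clk:1→0
  (1Δ to stable)
t=14 Δ0: s0=0 s3=1 s6=1 s7=1 s5=1 s4=0 s2=1 clk=0 s1=1
  Δ1: s0:0→1, clk:0→1
  Δ2: s6:1→0
  Δ3: s1:1→0
  Δ4: s4:0→1
  Δ5: s5:1→0
  Δ6: s7:1→0
  (6Δ to stable)
t=15 Δ0: s0=1 s3=1 s6=0 s7=0 s5=0 s4=1 s2=1 clk=1 s1=0
  Δ1: clk:1→0
  (1Δ to stable)
t=16 Δ0: s0=1 s3=1 s6=0 s7=0 s5=0 s4=1 s2=1 clk=0 s1=0
  Δ1: s0:1→0, clk:0→1
  Δ2: s6:0→1
  Δ3: s1:0→1
  Δ4: s4:1→0
  Δ5: s5:0→1
  Δ6: s7:0→1
  (6Δ to stable)
t=17 Δ0: s0=0 s3=1 s6=1 s7=1 s5=1 s4=0 s2=1 clk=1 s1=1
  Δ1: clk:1→0
  (1Δ to stable)
t=18 Δ0: s0=0 s3=1 s6=1 s7=1 s5=1 s4=0 s2=1 clk=0 s1=1
  Δ1: s0:0→1, clk:0→1
  Δ2: s6:1→0
  Δ3: s1:1→0
  Δ4: s4:0→1
  Δ5: s5:1→0
  Δ6: s7:1→0
  (6Δ to stable)
t=19 Δ0: s0=1 s3=1 s6=0 s7=0 s5=0 s4=1 s2=1 clk=1 s1=0
  Δ1: clk:1→0
  (1Δ to stable)

0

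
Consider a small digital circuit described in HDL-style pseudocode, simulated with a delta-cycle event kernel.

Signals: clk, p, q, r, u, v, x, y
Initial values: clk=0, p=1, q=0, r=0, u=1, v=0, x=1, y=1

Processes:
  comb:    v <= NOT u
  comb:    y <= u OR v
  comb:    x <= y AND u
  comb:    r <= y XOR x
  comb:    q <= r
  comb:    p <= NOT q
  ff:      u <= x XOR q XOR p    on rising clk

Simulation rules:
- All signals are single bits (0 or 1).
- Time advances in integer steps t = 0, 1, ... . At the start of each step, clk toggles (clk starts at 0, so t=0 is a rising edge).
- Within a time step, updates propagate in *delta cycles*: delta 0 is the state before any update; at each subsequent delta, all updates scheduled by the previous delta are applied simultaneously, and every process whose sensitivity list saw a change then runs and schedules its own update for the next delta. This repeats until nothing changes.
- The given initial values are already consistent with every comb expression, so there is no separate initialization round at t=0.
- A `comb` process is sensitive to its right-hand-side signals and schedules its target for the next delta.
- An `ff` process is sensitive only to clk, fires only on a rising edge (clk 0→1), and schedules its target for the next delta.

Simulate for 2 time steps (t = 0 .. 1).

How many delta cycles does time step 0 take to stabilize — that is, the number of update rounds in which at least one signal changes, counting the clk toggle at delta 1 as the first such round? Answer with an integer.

[bits: clk,u,q,r,p,v,x,y]
t=0: Δ0=01001011 Δ1=11001011 Δ2=10001011 Δ3=10001100 Δ4=10001101 Δ5=10011101 Δ6=10111101 Δ7=10110101 | 7Δ
t=1: Δ0=10110101 Δ1=00110101 | 1Δ

7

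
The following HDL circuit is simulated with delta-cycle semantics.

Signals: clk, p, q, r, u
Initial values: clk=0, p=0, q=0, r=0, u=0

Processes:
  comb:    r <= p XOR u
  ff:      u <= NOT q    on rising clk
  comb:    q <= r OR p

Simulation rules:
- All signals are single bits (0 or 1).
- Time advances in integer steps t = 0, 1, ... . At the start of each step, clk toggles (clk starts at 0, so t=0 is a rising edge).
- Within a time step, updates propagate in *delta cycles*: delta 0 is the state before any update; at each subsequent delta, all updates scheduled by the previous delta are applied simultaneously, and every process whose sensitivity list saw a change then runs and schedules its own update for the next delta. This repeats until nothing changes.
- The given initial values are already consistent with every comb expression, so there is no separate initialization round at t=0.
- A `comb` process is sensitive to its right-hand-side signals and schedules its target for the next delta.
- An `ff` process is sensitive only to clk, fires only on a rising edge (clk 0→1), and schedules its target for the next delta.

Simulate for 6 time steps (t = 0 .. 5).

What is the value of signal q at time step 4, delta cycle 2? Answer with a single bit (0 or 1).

0

t=0 Δ0: r=0 clk=0 p=0 q=0 u=0
  Δ1: clk:0→1
  Δ2: u:0→1
  Δ3: r:0→1
  Δ4: q:0→1
  (4Δ to stable)
t=1 Δ0: r=1 clk=1 p=0 q=1 u=1
  Δ1: clk:1→0
  (1Δ to stable)
t=2 Δ0: r=1 clk=0 p=0 q=1 u=1
  Δ1: clk:0→1
  Δ2: u:1→0
  Δ3: r:1→0
  Δ4: q:1→0
  (4Δ to stable)
t=3 Δ0: r=0 clk=1 p=0 q=0 u=0
  Δ1: clk:1→0
  (1Δ to stable)
t=4 Δ0: r=0 clk=0 p=0 q=0 u=0
  Δ1: clk:0→1
  Δ2: u:0→1
  Δ3: r:0→1
  Δ4: q:0→1
  (4Δ to stable)
t=5 Δ0: r=1 clk=1 p=0 q=1 u=1
  Δ1: clk:1→0
  (1Δ to stable)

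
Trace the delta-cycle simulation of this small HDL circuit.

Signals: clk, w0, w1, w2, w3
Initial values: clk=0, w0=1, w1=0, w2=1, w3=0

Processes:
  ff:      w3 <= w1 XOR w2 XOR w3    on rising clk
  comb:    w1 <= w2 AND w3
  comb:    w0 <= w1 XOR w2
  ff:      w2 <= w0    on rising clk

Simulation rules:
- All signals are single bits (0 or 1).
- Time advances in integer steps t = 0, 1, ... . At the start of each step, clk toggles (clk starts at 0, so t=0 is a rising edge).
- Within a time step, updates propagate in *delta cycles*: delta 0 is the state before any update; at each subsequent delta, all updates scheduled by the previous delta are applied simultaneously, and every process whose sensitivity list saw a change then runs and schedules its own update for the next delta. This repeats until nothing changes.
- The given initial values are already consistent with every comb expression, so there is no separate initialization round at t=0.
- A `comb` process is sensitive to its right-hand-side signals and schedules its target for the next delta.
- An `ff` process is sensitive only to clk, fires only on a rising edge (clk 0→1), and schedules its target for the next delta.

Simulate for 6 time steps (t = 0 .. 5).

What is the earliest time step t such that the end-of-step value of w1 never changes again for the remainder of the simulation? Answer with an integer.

2

[bits: w1,w3,w2,clk,w0]
t=0: Δ0=00101 Δ1=00111 Δ2=01111 Δ3=11111 Δ4=11110 | 4Δ
t=1: Δ0=11110 Δ1=11100 | 1Δ
t=2: Δ0=11100 Δ1=11110 Δ2=11010 Δ3=01011 Δ4=01010 | 4Δ
t=3: Δ0=01010 Δ1=01000 | 1Δ
t=4: Δ0=01000 Δ1=01010 | 1Δ
t=5: Δ0=01010 Δ1=01000 | 1Δ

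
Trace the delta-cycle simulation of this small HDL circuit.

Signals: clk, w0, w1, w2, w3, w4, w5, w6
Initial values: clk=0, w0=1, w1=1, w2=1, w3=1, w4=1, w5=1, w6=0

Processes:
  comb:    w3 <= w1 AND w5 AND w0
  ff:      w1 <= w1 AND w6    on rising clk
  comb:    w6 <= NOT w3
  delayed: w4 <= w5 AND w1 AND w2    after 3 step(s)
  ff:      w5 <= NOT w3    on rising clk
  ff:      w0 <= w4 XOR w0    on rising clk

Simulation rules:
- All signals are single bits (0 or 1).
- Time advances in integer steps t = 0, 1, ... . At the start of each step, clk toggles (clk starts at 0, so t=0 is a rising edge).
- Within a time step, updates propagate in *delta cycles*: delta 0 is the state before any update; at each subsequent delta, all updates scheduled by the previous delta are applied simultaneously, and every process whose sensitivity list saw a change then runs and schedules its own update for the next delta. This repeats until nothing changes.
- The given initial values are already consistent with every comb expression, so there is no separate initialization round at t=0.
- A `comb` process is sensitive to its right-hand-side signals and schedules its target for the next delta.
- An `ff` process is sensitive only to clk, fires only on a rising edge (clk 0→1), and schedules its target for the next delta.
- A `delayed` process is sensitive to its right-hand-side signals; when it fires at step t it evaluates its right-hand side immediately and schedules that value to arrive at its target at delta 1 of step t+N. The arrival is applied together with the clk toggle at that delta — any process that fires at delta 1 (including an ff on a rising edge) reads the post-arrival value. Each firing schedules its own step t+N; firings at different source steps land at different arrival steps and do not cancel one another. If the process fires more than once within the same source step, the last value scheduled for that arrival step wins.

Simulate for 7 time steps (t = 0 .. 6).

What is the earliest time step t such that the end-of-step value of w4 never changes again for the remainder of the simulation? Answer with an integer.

3

[bits: w4,w5,clk,w1,w3,w2,w6,w0]
t=0: Δ0=11011101 Δ1=11111101 Δ2=10101100 Δ3=10100100 Δ4=10100110 | 4Δ
t=1: Δ0=10100110 Δ1=10000110 | 1Δ
t=2: Δ0=10000110 Δ1=10100110 Δ2=11100111 | 2Δ
t=3: Δ0=11100111 Δ1=01000111 | 1Δ
t=4: Δ0=01000111 Δ1=01100111 | 1Δ
t=5: Δ0=01100111 Δ1=01000111 | 1Δ
t=6: Δ0=01000111 Δ1=01100111 | 1Δ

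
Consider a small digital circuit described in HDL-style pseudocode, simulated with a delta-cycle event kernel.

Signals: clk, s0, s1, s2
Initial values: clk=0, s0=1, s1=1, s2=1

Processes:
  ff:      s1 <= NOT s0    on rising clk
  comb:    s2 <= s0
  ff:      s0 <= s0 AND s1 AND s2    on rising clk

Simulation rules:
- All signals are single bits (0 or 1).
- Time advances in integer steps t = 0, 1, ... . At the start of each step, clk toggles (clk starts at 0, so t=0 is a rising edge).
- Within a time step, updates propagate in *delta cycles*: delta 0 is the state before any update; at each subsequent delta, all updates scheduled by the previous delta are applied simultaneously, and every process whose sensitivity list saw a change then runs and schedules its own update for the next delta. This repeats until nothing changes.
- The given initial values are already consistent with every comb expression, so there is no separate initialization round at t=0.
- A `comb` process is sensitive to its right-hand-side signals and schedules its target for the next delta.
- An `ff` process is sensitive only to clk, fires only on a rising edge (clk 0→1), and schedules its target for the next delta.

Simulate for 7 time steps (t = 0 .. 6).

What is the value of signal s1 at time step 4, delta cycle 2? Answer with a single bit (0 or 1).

1

t0.Δ0 s0=1 s2=1 s1=1 clk=0
t0.Δ1 s0=1 s2=1 s1=1 clk=1
t0.Δ2 s0=1 s2=1 s1=0 clk=1
t1.Δ0 s0=1 s2=1 s1=0 clk=1
t1.Δ1 s0=1 s2=1 s1=0 clk=0
t2.Δ0 s0=1 s2=1 s1=0 clk=0
t2.Δ1 s0=1 s2=1 s1=0 clk=1
t2.Δ2 s0=0 s2=1 s1=0 clk=1
t2.Δ3 s0=0 s2=0 s1=0 clk=1
t3.Δ0 s0=0 s2=0 s1=0 clk=1
t3.Δ1 s0=0 s2=0 s1=0 clk=0
t4.Δ0 s0=0 s2=0 s1=0 clk=0
t4.Δ1 s0=0 s2=0 s1=0 clk=1
t4.Δ2 s0=0 s2=0 s1=1 clk=1
t5.Δ0 s0=0 s2=0 s1=1 clk=1
t5.Δ1 s0=0 s2=0 s1=1 clk=0
t6.Δ0 s0=0 s2=0 s1=1 clk=0
t6.Δ1 s0=0 s2=0 s1=1 clk=1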